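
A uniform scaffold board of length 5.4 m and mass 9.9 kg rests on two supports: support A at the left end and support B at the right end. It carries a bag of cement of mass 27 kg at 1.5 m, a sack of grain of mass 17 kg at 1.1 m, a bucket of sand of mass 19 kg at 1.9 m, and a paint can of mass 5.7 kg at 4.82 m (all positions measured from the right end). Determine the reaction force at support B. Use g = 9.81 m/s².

R_B ≈ 499 N

Choose support A as the axis so its reaction then has zero moment arm.
Beam weight: 9.9 × 9.81 = 97.12 N down at 2.7 m → arm 2.7 m, τ = 97.12 × 2.7 = 262.2 N·m clockwise.
Bag of cement: 27 × 9.81 = 264.9 N down at 1.5 m → arm 3.9 m, τ = 264.9 × 3.9 = 1033 N·m clockwise.
Sack of grain: 17 × 9.81 = 166.8 N down at 1.1 m → arm 4.3 m, τ = 166.8 × 4.3 = 717.2 N·m clockwise.
Bucket of sand: 19 × 9.81 = 186.4 N down at 1.9 m → arm 3.5 m, τ = 186.4 × 3.5 = 652.4 N·m clockwise.
Paint can: 5.7 × 9.81 = 55.92 N down at 4.82 m → arm 0.58 m, τ = 55.92 × 0.58 = 32.43 N·m clockwise.
Net load moment about support A = 2697 N·m clockwise.
Reaction R at support B is upward at 0 m, arm 5.4 m → moment R × 5.4 counterclockwise.
Balancing moments: R × 5.4 = 2697, giving R = 499 N.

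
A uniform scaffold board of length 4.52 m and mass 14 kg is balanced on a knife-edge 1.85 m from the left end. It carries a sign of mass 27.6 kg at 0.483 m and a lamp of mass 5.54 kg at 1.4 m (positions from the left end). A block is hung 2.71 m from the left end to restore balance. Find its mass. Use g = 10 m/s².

m ≈ 40.1 kg

Choose the knife-edge (at 1.85 m from the left end) as the axis so the support reaction has zero arm there.
Beam weight: 14 × 10 = 140 N down at 2.26 m → arm 0.41 m, τ = 140 × 0.41 = 57.4 N·m clockwise.
Sign: 27.6 × 10 = 276 N down at 0.483 m → arm 1.367 m, τ = 276 × 1.367 = 377.3 N·m counterclockwise.
Lamp: 5.54 × 10 = 55.4 N down at 1.4 m → arm 0.45 m, τ = 55.4 × 0.45 = 24.93 N·m counterclockwise.
Net moment of known loads = 344.8 N·m counterclockwise.
An unknown mass m at 2.71 m has arm 0.86 m; its moment is m·g·0.86 clockwise.
For rotational equilibrium, m × 10 × 0.86 = 344.8, so m = 344.8 / (10 × 0.86) = 40.1 kg.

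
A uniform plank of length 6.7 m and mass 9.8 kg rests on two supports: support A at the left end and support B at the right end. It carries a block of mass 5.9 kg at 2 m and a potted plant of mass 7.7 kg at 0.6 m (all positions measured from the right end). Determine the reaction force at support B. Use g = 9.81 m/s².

Taking torques about support A:
Beam weight: 9.8 × 9.81 = 96.14 N down at 3.35 m → arm 3.35 m, τ = 96.14 × 3.35 = 322.1 N·m clockwise.
Block: 5.9 × 9.81 = 57.88 N down at 2 m → arm 4.7 m, τ = 57.88 × 4.7 = 272 N·m clockwise.
Potted plant: 7.7 × 9.81 = 75.54 N down at 0.6 m → arm 6.1 m, τ = 75.54 × 6.1 = 460.8 N·m clockwise.
Net load moment about support A = 1055 N·m clockwise.
Reaction R at support B is upward at 0 m, arm 6.7 m → moment R × 6.7 counterclockwise.
Setting net torque to zero: R × 6.7 = 1055 → R = 157 N.

R_B ≈ 157 N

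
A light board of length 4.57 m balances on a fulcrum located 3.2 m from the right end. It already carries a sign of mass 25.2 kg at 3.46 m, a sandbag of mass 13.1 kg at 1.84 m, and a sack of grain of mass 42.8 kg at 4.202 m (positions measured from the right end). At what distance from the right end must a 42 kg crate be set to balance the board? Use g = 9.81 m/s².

Take moments about the fulcrum (at 3.2 m from the right end).
Sign: 25.2 × 9.81 = 247.2 N down at 3.46 m → arm 0.26 m, τ = 247.2 × 0.26 = 64.27 N·m counterclockwise.
Sandbag: 13.1 × 9.81 = 128.5 N down at 1.84 m → arm 1.36 m, τ = 128.5 × 1.36 = 174.8 N·m clockwise.
Sack of grain: 42.8 × 9.81 = 419.9 N down at 4.202 m → arm 1.002 m, τ = 419.9 × 1.002 = 420.7 N·m counterclockwise.
Net moment of existing loads = 310.2 N·m counterclockwise.
The crate weighs 42 × 9.81 = 412 N and must supply an equal clockwise moment, so its lever arm about the fulcrum is 310.2 / 412 = 0.753 m.
That puts it at 3.2 − 0.753 = 2.45 m from the right end.

x ≈ 2.45 m from the right end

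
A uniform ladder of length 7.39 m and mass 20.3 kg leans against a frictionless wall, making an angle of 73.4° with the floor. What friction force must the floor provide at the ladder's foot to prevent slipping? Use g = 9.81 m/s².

Sum moments about the foot of the ladder (the floor normal and friction both act there and drop out).
Ladder weight 20.3×9.81 = 199.1 N acts at 3.695 m along the ladder; its horizontal arm is 3.695·cos73.4° = 1.056 m → τ = 210.2 N·m clockwise.
Wall normal N acts horizontally at the top; its moment arm is the height L sinθ = 7.39·sin73.4° = 7.082 m, counterclockwise.
Balancing moments: N × 7.082 = 210.2, giving N = 29.7 N.
ΣFx = 0: friction at the foot balances the wall's push, so f = N_wall = 29.7 N.

f ≈ 29.7 N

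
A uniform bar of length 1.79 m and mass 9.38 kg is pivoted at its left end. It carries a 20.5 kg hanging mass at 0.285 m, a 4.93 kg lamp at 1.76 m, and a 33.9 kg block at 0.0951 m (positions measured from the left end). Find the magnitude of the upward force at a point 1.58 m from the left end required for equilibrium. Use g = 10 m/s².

F ≈ 165 N

Sum moments about the left end (the unknown pivot reaction has zero arm there).
Beam weight: 9.38 × 10 = 93.8 N down at 0.895 m → arm 0.895 m, τ = 93.8 × 0.895 = 83.95 N·m clockwise.
Hanging mass: 20.5 × 10 = 205 N down at 0.285 m → arm 0.285 m, τ = 205 × 0.285 = 58.42 N·m clockwise.
Lamp: 4.93 × 10 = 49.3 N down at 1.76 m → arm 1.76 m, τ = 49.3 × 1.76 = 86.77 N·m clockwise.
Block: 33.9 × 10 = 339 N down at 0.0951 m → arm 0.0951 m, τ = 339 × 0.0951 = 32.24 N·m clockwise.
Net moment of the loads = 261.4 N·m clockwise.
The upward force F acts at a point 1.58 m from the left end, arm 1.58 m, giving F × 1.58 counterclockwise.
Balancing moments: F × 1.58 = 261.4, giving F = 261.4 / 1.58 = 165 N.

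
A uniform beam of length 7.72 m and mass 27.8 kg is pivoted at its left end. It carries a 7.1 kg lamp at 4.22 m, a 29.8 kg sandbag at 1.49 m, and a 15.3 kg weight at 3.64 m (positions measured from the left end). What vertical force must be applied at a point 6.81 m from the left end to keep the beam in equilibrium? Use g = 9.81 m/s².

Sum moments about the left end (the unknown pivot reaction has zero arm there).
Beam weight: 27.8 × 9.81 = 272.7 N down at 3.86 m → arm 3.86 m, τ = 272.7 × 3.86 = 1053 N·m clockwise.
Lamp: 7.1 × 9.81 = 69.65 N down at 4.22 m → arm 4.22 m, τ = 69.65 × 4.22 = 293.9 N·m clockwise.
Sandbag: 29.8 × 9.81 = 292.3 N down at 1.49 m → arm 1.49 m, τ = 292.3 × 1.49 = 435.5 N·m clockwise.
Weight: 15.3 × 9.81 = 150.1 N down at 3.64 m → arm 3.64 m, τ = 150.1 × 3.64 = 546.4 N·m clockwise.
Net moment of the loads = 2329 N·m clockwise.
The upward force F acts at a point 6.81 m from the left end, arm 6.81 m, giving F × 6.81 counterclockwise.
Setting net torque to zero: F × 6.81 = 2329 → F = 2329 / 6.81 = 342 N.

F ≈ 342 N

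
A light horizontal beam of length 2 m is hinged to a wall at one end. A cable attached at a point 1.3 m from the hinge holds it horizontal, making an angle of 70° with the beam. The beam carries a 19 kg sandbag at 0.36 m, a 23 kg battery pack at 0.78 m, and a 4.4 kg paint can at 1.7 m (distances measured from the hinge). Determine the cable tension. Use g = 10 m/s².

Take moments about the hinge.
Sandbag: 19 × 10 = 190 N down at 0.36 m → arm 0.36 m, τ = 190 × 0.36 = 68.4 N·m clockwise.
Battery pack: 23 × 10 = 230 N down at 0.78 m → arm 0.78 m, τ = 230 × 0.78 = 179.4 N·m clockwise.
Paint can: 4.4 × 10 = 44 N down at 1.7 m → arm 1.7 m, τ = 44 × 1.7 = 74.8 N·m clockwise.
Total clockwise load moment = 322.6 N·m.
The cable tension T acts at 1.3 m; only its component perpendicular to the beam, T sinθ, produces torque. sin 70° = 0.9397.
Balancing moments: T × 1.3 × 0.9397 = 322.6, giving T = 322.6 / 1.222 = 264 N.

T ≈ 264 N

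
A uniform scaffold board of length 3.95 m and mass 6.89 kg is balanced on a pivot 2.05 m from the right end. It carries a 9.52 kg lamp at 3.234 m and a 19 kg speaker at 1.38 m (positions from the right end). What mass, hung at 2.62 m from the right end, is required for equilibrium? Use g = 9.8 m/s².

Choose the pivot (at 2.05 m from the right end) as the axis so the support reaction has zero arm there.
Beam weight: 6.89 × 9.8 = 67.52 N down at 1.975 m → arm 0.075 m, τ = 67.52 × 0.075 = 5.064 N·m clockwise.
Lamp: 9.52 × 9.8 = 93.3 N down at 3.234 m → arm 1.184 m, τ = 93.3 × 1.184 = 110.5 N·m counterclockwise.
Speaker: 19 × 9.8 = 186.2 N down at 1.38 m → arm 0.67 m, τ = 186.2 × 0.67 = 124.8 N·m clockwise.
Net moment of known loads = 19.36 N·m clockwise.
An unknown mass m at 2.62 m has arm 0.57 m; its moment is m·g·0.57 counterclockwise.
Στ = 0 ⇒ m × 9.8 × 0.57 = 19.36 ⇒ m = 19.36 / (9.8 × 0.57) = 3.47 kg.

m ≈ 3.47 kg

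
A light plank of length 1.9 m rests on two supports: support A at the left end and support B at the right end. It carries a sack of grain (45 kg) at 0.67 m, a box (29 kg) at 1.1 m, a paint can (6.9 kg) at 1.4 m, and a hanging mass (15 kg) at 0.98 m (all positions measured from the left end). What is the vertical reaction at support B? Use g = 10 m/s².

Taking torques about support A:
Sack of grain: 45 × 10 = 450 N down at 0.67 m → arm 0.67 m, τ = 450 × 0.67 = 301.5 N·m clockwise.
Box: 29 × 10 = 290 N down at 1.1 m → arm 1.1 m, τ = 290 × 1.1 = 319 N·m clockwise.
Paint can: 6.9 × 10 = 69 N down at 1.4 m → arm 1.4 m, τ = 69 × 1.4 = 96.6 N·m clockwise.
Hanging mass: 15 × 10 = 150 N down at 0.98 m → arm 0.98 m, τ = 150 × 0.98 = 147 N·m clockwise.
Net load moment about support A = 864.1 N·m clockwise.
Reaction R at support B is upward at 1.9 m, arm 1.9 m → moment R × 1.9 counterclockwise.
Setting net torque to zero: R × 1.9 = 864.1 → R = 455 N.

R_B ≈ 455 N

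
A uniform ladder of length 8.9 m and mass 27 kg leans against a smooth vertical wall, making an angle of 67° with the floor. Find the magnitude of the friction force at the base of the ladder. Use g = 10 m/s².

f ≈ 57.3 N

Choose the foot of the ladder as the axis so the floor normal and friction both act there and drop out.
Ladder weight 27×10 = 270 N acts at 4.45 m along the ladder; its horizontal arm is 4.45·cos67° = 1.739 m → τ = 469.5 N·m clockwise.
Wall normal N acts horizontally at the top; its moment arm is the height L sinθ = 8.9·sin67° = 8.192 m, counterclockwise.
For rotational equilibrium, N × 8.192 = 469.5, so N = 57.3 N.
ΣFx = 0: friction at the foot balances the wall's push, so f = N_wall = 57.3 N.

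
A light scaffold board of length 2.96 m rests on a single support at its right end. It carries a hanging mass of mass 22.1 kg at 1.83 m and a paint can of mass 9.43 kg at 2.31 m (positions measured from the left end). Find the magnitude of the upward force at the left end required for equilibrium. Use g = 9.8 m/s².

Taking torques about the right end:
Hanging mass: 22.1 × 9.8 = 216.6 N down at 1.83 m → arm 1.13 m, τ = 216.6 × 1.13 = 244.8 N·m counterclockwise.
Paint can: 9.43 × 9.8 = 92.41 N down at 2.31 m → arm 0.65 m, τ = 92.41 × 0.65 = 60.07 N·m counterclockwise.
Net moment of the loads = 304.9 N·m counterclockwise.
The upward force F acts at the left end, arm 2.96 m, giving F × 2.96 clockwise.
For rotational equilibrium, F × 2.96 = 304.9, so F = 304.9 / 2.96 = 103 N.

F ≈ 103 N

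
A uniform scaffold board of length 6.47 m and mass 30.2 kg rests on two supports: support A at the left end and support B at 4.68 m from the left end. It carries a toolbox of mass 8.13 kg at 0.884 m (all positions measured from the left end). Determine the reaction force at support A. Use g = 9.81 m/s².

About support B:
Beam weight: 30.2 × 9.81 = 296.3 N down at 3.235 m → arm 1.445 m, τ = 296.3 × 1.445 = 428.2 N·m counterclockwise.
Toolbox: 8.13 × 9.81 = 79.76 N down at 0.884 m → arm 3.796 m, τ = 79.76 × 3.796 = 302.8 N·m counterclockwise.
Net load moment about support B = 731 N·m counterclockwise.
Reaction R at support A is upward at 0 m, arm 4.68 m → moment R × 4.68 clockwise.
Setting net torque to zero: R × 4.68 = 731 → R = 156 N.

R_A ≈ 156 N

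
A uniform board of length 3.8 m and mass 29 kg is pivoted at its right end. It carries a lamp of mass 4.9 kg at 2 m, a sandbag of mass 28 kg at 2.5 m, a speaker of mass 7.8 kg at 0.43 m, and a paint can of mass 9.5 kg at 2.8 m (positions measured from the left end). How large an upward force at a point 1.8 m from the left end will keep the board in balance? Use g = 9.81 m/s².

Choose the right end as the axis so the unknown pivot reaction has zero arm there.
Beam weight: 29 × 9.81 = 284.5 N down at 1.9 m → arm 1.9 m, τ = 284.5 × 1.9 = 540.5 N·m counterclockwise.
Lamp: 4.9 × 9.81 = 48.07 N down at 2 m → arm 1.8 m, τ = 48.07 × 1.8 = 86.53 N·m counterclockwise.
Sandbag: 28 × 9.81 = 274.7 N down at 2.5 m → arm 1.3 m, τ = 274.7 × 1.3 = 357.1 N·m counterclockwise.
Speaker: 7.8 × 9.81 = 76.52 N down at 0.43 m → arm 3.37 m, τ = 76.52 × 3.37 = 257.9 N·m counterclockwise.
Paint can: 9.5 × 9.81 = 93.2 N down at 2.8 m → arm 1 m, τ = 93.2 × 1 = 93.2 N·m counterclockwise.
Net moment of the loads = 1335 N·m counterclockwise.
The upward force F acts at a point 1.8 m from the left end, arm 2 m, giving F × 2 clockwise.
For rotational equilibrium, F × 2 = 1335, so F = 1335 / 2 = 668 N.

F ≈ 668 N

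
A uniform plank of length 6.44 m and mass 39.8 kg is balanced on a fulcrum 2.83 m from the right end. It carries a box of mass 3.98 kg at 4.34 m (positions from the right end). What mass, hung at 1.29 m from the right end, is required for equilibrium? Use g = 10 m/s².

m ≈ 14 kg

Choose the fulcrum (at 2.83 m from the right end) as the axis so the support reaction has zero arm there.
Beam weight: 39.8 × 10 = 398 N down at 3.22 m → arm 0.39 m, τ = 398 × 0.39 = 155.2 N·m counterclockwise.
Box: 3.98 × 10 = 39.8 N down at 4.34 m → arm 1.51 m, τ = 39.8 × 1.51 = 60.1 N·m counterclockwise.
Net moment of known loads = 215.3 N·m counterclockwise.
An unknown mass m at 1.29 m has arm 1.54 m; its moment is m·g·1.54 clockwise.
Balancing moments: m × 10 × 1.54 = 215.3, giving m = 215.3 / (10 × 1.54) = 14 kg.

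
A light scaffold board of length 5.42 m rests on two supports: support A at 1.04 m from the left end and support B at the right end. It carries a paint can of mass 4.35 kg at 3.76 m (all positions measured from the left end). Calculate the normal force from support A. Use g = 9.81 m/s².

R_A ≈ 16.2 N

Taking torques about support B:
Paint can: 4.35 × 9.81 = 42.67 N down at 3.76 m → arm 1.66 m, τ = 42.67 × 1.66 = 70.83 N·m counterclockwise.
Net load moment about support B = 70.83 N·m counterclockwise.
Reaction R at support A is upward at 1.04 m, arm 4.38 m → moment R × 4.38 clockwise.
For rotational equilibrium, R × 4.38 = 70.83, so R = 16.2 N.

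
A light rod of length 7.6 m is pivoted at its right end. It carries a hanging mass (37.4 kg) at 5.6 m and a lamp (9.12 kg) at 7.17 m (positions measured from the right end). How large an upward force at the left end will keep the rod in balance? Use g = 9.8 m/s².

F ≈ 354 N

Choose the right end as the axis so the unknown pivot reaction has zero arm there.
Hanging mass: 37.4 × 9.8 = 366.5 N down at 5.6 m → arm 5.6 m, τ = 366.5 × 5.6 = 2052 N·m counterclockwise.
Lamp: 9.12 × 9.8 = 89.38 N down at 7.17 m → arm 7.17 m, τ = 89.38 × 7.17 = 640.9 N·m counterclockwise.
Net moment of the loads = 2693 N·m counterclockwise.
The upward force F acts at the left end, arm 7.6 m, giving F × 7.6 clockwise.
For rotational equilibrium, F × 7.6 = 2693, so F = 2693 / 7.6 = 354 N.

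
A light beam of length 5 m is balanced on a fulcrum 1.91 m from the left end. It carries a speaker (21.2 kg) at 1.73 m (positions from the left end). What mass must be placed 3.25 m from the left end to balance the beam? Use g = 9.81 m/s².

m ≈ 2.85 kg

About the fulcrum (at 1.91 m from the left end):
Speaker: 21.2 × 9.81 = 208 N down at 1.73 m → arm 0.18 m, τ = 208 × 0.18 = 37.44 N·m counterclockwise.
Net moment of known loads = 37.44 N·m counterclockwise.
An unknown mass m at 3.25 m has arm 1.34 m; its moment is m·g·1.34 clockwise.
Balancing moments: m × 9.81 × 1.34 = 37.44, giving m = 37.44 / (9.81 × 1.34) = 2.85 kg.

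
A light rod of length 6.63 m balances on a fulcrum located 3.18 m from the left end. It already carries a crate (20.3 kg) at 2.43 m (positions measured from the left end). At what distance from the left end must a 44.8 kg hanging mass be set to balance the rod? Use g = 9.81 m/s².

x ≈ 3.52 m from the left end

Take moments about the fulcrum (at 3.18 m from the left end).
Crate: 20.3 × 9.81 = 199.1 N down at 2.43 m → arm 0.75 m, τ = 199.1 × 0.75 = 149.3 N·m counterclockwise.
Net moment of existing loads = 149.3 N·m counterclockwise.
The hanging mass weighs 44.8 × 9.81 = 439.5 N and must supply an equal clockwise moment, so its lever arm about the fulcrum is 149.3 / 439.5 = 0.34 m.
That puts it at 3.18 + 0.34 = 3.52 m from the left end.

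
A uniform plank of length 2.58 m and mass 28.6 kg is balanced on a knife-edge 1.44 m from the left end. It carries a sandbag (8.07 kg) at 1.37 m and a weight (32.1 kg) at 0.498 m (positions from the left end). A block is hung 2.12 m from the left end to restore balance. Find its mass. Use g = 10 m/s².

m ≈ 51.6 kg

Taking torques about the knife-edge (at 1.44 m from the left end):
Beam weight: 28.6 × 10 = 286 N down at 1.29 m → arm 0.15 m, τ = 286 × 0.15 = 42.9 N·m counterclockwise.
Sandbag: 8.07 × 10 = 80.7 N down at 1.37 m → arm 0.07 m, τ = 80.7 × 0.07 = 5.649 N·m counterclockwise.
Weight: 32.1 × 10 = 321 N down at 0.498 m → arm 0.942 m, τ = 321 × 0.942 = 302.4 N·m counterclockwise.
Net moment of known loads = 350.9 N·m counterclockwise.
An unknown mass m at 2.12 m has arm 0.68 m; its moment is m·g·0.68 clockwise.
Balancing moments: m × 10 × 0.68 = 350.9, giving m = 350.9 / (10 × 0.68) = 51.6 kg.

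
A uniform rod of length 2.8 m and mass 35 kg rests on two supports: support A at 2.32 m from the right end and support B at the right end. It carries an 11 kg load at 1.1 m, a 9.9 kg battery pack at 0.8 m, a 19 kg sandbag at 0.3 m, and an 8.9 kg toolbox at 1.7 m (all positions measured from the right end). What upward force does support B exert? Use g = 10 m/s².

R_B ≈ 451 N

Choose support A as the axis so its reaction then has zero moment arm.
Beam weight: 35 × 10 = 350 N down at 1.4 m → arm 0.92 m, τ = 350 × 0.92 = 322 N·m clockwise.
Load: 11 × 10 = 110 N down at 1.1 m → arm 1.22 m, τ = 110 × 1.22 = 134.2 N·m clockwise.
Battery pack: 9.9 × 10 = 99 N down at 0.8 m → arm 1.52 m, τ = 99 × 1.52 = 150.5 N·m clockwise.
Sandbag: 19 × 10 = 190 N down at 0.3 m → arm 2.02 m, τ = 190 × 2.02 = 383.8 N·m clockwise.
Toolbox: 8.9 × 10 = 89 N down at 1.7 m → arm 0.62 m, τ = 89 × 0.62 = 55.18 N·m clockwise.
Net load moment about support A = 1046 N·m clockwise.
Reaction R at support B is upward at 0 m, arm 2.32 m → moment R × 2.32 counterclockwise.
For rotational equilibrium, R × 2.32 = 1046, so R = 451 N.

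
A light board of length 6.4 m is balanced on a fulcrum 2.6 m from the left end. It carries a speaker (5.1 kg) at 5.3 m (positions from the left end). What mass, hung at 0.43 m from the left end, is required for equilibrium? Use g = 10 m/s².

About the fulcrum (at 2.6 m from the left end):
Speaker: 5.1 × 10 = 51 N down at 5.3 m → arm 2.7 m, τ = 51 × 2.7 = 137.7 N·m clockwise.
Net moment of known loads = 137.7 N·m clockwise.
An unknown mass m at 0.43 m has arm 2.17 m; its moment is m·g·2.17 counterclockwise.
Setting net torque to zero: m × 10 × 2.17 = 137.7 → m = 137.7 / (10 × 2.17) = 6.35 kg.

m ≈ 6.35 kg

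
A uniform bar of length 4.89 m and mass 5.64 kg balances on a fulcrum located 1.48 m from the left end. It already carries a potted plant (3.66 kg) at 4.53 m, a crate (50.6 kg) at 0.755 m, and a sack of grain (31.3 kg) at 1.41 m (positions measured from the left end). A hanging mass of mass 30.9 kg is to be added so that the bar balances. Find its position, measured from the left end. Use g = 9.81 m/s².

Take moments about the fulcrum (at 1.48 m from the left end).
Beam weight: 5.64 × 9.81 = 55.33 N down at 2.445 m → arm 0.965 m, τ = 55.33 × 0.965 = 53.39 N·m clockwise.
Potted plant: 3.66 × 9.81 = 35.9 N down at 4.53 m → arm 3.05 m, τ = 35.9 × 3.05 = 109.5 N·m clockwise.
Crate: 50.6 × 9.81 = 496.4 N down at 0.755 m → arm 0.725 m, τ = 496.4 × 0.725 = 359.9 N·m counterclockwise.
Sack of grain: 31.3 × 9.81 = 307.1 N down at 1.41 m → arm 0.07 m, τ = 307.1 × 0.07 = 21.5 N·m counterclockwise.
Net moment of existing loads = 218.5 N·m counterclockwise.
The hanging mass weighs 30.9 × 9.81 = 303.1 N and must supply an equal clockwise moment, so its lever arm about the fulcrum is 218.5 / 303.1 = 0.721 m.
That puts it at 1.48 + 0.721 = 2.2 m from the left end.

x ≈ 2.2 m from the left end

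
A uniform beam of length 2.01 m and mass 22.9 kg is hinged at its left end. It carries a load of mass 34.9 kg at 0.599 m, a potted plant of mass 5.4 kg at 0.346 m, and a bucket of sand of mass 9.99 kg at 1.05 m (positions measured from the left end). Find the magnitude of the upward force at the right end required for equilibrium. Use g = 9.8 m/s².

F ≈ 274 N

About the left end:
Beam weight: 22.9 × 9.8 = 224.4 N down at 1.005 m → arm 1.005 m, τ = 224.4 × 1.005 = 225.5 N·m clockwise.
Load: 34.9 × 9.8 = 342 N down at 0.599 m → arm 0.599 m, τ = 342 × 0.599 = 204.9 N·m clockwise.
Potted plant: 5.4 × 9.8 = 52.92 N down at 0.346 m → arm 0.346 m, τ = 52.92 × 0.346 = 18.31 N·m clockwise.
Bucket of sand: 9.99 × 9.8 = 97.9 N down at 1.05 m → arm 1.05 m, τ = 97.9 × 1.05 = 102.8 N·m clockwise.
Net moment of the loads = 551.5 N·m clockwise.
The upward force F acts at the right end, arm 2.01 m, giving F × 2.01 counterclockwise.
Στ = 0 ⇒ F × 2.01 = 551.5 ⇒ F = 551.5 / 2.01 = 274 N.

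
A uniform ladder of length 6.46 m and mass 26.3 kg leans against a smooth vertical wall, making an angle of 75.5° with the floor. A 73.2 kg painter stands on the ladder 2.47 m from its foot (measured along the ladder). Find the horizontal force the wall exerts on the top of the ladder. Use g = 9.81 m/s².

N_wall ≈ 104 N

Take moments about the foot of the ladder.
Ladder weight 26.3×9.81 = 258 N acts at 3.23 m along the ladder; its horizontal arm is 3.23·cos75.5° = 0.8087 m → τ = 208.6 N·m clockwise.
Painter: 73.2×9.81 = 718.1 N at 2.47 m → arm 0.6184 m → τ = 444.1 N·m clockwise.
Wall normal N acts horizontally at the top; its moment arm is the height L sinθ = 6.46·sin75.5° = 6.254 m, counterclockwise.
Setting net torque to zero: N × 6.254 = 652.7 → N = 104 N.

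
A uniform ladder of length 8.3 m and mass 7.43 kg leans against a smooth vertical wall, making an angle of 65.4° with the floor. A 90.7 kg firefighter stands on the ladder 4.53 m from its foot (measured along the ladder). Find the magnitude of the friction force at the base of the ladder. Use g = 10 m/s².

Taking torques about the foot of the ladder:
Ladder weight 7.43×10 = 74.3 N acts at 4.15 m along the ladder; its horizontal arm is 4.15·cos65.4° = 1.728 m → τ = 128.4 N·m clockwise.
Firefighter: 90.7×10 = 907 N at 4.53 m → arm 1.886 m → τ = 1711 N·m clockwise.
Wall normal N acts horizontally at the top; its moment arm is the height L sinθ = 8.3·sin65.4° = 7.547 m, counterclockwise.
Balancing moments: N × 7.547 = 1839, giving N = 244 N.
ΣFx = 0: friction at the foot balances the wall's push, so f = N_wall = 244 N.

f ≈ 244 N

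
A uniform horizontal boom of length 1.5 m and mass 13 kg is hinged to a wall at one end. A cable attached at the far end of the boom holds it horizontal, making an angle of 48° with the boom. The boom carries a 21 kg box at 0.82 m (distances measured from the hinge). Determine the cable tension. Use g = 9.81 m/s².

T ≈ 237 N

Choose the hinge as the axis so the unknown hinge reaction has zero arm there.
Beam weight: 13 × 9.81 = 127.5 N down at 0.75 m → arm 0.75 m, τ = 127.5 × 0.75 = 95.62 N·m clockwise.
Box: 21 × 9.81 = 206 N down at 0.82 m → arm 0.82 m, τ = 206 × 0.82 = 168.9 N·m clockwise.
Total clockwise load moment = 264.5 N·m.
The cable tension T acts at 1.5 m; only its component perpendicular to the boom, T sinθ, produces torque. sin 48° = 0.7431.
Στ = 0 ⇒ T × 1.5 × 0.7431 = 264.5 ⇒ T = 264.5 / 1.115 = 237 N.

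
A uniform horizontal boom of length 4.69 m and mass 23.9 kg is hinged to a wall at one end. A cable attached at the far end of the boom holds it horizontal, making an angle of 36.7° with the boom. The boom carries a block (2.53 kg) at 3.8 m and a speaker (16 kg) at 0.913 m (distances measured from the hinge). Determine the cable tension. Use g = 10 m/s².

T ≈ 286 N

Choose the hinge as the axis so the unknown hinge reaction has zero arm there.
Beam weight: 23.9 × 10 = 239 N down at 2.345 m → arm 2.345 m, τ = 239 × 2.345 = 560.5 N·m clockwise.
Block: 2.53 × 10 = 25.3 N down at 3.8 m → arm 3.8 m, τ = 25.3 × 3.8 = 96.14 N·m clockwise.
Speaker: 16 × 10 = 160 N down at 0.913 m → arm 0.913 m, τ = 160 × 0.913 = 146.1 N·m clockwise.
Total clockwise load moment = 802.7 N·m.
The cable tension T acts at 4.69 m; only its component perpendicular to the boom, T sinθ, produces torque. sin 36.7° = 0.5976.
Στ = 0 ⇒ T × 4.69 × 0.5976 = 802.7 ⇒ T = 802.7 / 2.803 = 286 N.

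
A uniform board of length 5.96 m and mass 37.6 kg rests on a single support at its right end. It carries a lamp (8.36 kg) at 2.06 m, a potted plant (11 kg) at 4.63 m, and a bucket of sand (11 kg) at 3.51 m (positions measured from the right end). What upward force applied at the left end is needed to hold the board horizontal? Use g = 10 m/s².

F ≈ 367 N

Taking torques about the right end:
Beam weight: 37.6 × 10 = 376 N down at 2.98 m → arm 2.98 m, τ = 376 × 2.98 = 1120 N·m counterclockwise.
Lamp: 8.36 × 10 = 83.6 N down at 2.06 m → arm 2.06 m, τ = 83.6 × 2.06 = 172.2 N·m counterclockwise.
Potted plant: 11 × 10 = 110 N down at 4.63 m → arm 4.63 m, τ = 110 × 4.63 = 509.3 N·m counterclockwise.
Bucket of sand: 11 × 10 = 110 N down at 3.51 m → arm 3.51 m, τ = 110 × 3.51 = 386.1 N·m counterclockwise.
Net moment of the loads = 2188 N·m counterclockwise.
The upward force F acts at the left end, arm 5.96 m, giving F × 5.96 clockwise.
Setting net torque to zero: F × 5.96 = 2188 → F = 2188 / 5.96 = 367 N.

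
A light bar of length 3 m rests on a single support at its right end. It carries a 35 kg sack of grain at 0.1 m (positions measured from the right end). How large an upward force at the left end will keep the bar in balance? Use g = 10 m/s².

Take moments about the right end.
Sack of grain: 35 × 10 = 350 N down at 0.1 m → arm 0.1 m, τ = 350 × 0.1 = 35 N·m counterclockwise.
Net moment of the loads = 35 N·m counterclockwise.
The upward force F acts at the left end, arm 3 m, giving F × 3 clockwise.
Setting net torque to zero: F × 3 = 35 → F = 35 / 3 = 11.7 N.

F ≈ 11.7 N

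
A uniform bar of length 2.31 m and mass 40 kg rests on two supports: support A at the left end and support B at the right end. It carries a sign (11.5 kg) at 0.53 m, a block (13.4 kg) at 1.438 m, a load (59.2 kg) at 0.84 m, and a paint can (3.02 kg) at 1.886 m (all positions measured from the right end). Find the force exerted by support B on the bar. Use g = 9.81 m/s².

R_B ≈ 708 N

Take moments about support A.
Beam weight: 40 × 9.81 = 392.4 N down at 1.155 m → arm 1.155 m, τ = 392.4 × 1.155 = 453.2 N·m clockwise.
Sign: 11.5 × 9.81 = 112.8 N down at 0.53 m → arm 1.78 m, τ = 112.8 × 1.78 = 200.8 N·m clockwise.
Block: 13.4 × 9.81 = 131.5 N down at 1.438 m → arm 0.872 m, τ = 131.5 × 0.872 = 114.7 N·m clockwise.
Load: 59.2 × 9.81 = 580.8 N down at 0.84 m → arm 1.47 m, τ = 580.8 × 1.47 = 853.8 N·m clockwise.
Paint can: 3.02 × 9.81 = 29.63 N down at 1.886 m → arm 0.424 m, τ = 29.63 × 0.424 = 12.56 N·m clockwise.
Net load moment about support A = 1635 N·m clockwise.
Reaction R at support B is upward at 0 m, arm 2.31 m → moment R × 2.31 counterclockwise.
Setting net torque to zero: R × 2.31 = 1635 → R = 708 N.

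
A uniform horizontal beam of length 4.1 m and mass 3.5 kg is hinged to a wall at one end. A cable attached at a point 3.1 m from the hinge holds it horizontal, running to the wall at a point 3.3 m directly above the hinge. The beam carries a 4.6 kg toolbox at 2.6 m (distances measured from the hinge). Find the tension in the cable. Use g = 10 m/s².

Take moments about the hinge.
Beam weight: 3.5 × 10 = 35 N down at 2.05 m → arm 2.05 m, τ = 35 × 2.05 = 71.75 N·m clockwise.
Toolbox: 4.6 × 10 = 46 N down at 2.6 m → arm 2.6 m, τ = 46 × 2.6 = 119.6 N·m clockwise.
Total clockwise load moment = 191.3 N·m.
The cable tension T acts at 3.1 m; only its component perpendicular to the beam, T sinθ, produces torque. sinθ = h/√(h²+d²) = 3.3/√(3.3²+3.1²) = 0.7288.
Setting net torque to zero: T × 3.1 × 0.7288 = 191.3 → T = 191.3 / 2.259 = 84.7 N.

T ≈ 84.7 N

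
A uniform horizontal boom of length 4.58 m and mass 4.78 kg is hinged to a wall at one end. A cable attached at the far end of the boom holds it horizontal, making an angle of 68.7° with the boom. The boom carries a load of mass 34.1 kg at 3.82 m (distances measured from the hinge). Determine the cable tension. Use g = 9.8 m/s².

T ≈ 324 N

Choose the hinge as the axis so the unknown hinge reaction has zero arm there.
Beam weight: 4.78 × 9.8 = 46.84 N down at 2.29 m → arm 2.29 m, τ = 46.84 × 2.29 = 107.3 N·m clockwise.
Load: 34.1 × 9.8 = 334.2 N down at 3.82 m → arm 3.82 m, τ = 334.2 × 3.82 = 1277 N·m clockwise.
Total clockwise load moment = 1384 N·m.
The cable tension T acts at 4.58 m; only its component perpendicular to the boom, T sinθ, produces torque. sin 68.7° = 0.9317.
Στ = 0 ⇒ T × 4.58 × 0.9317 = 1384 ⇒ T = 1384 / 4.267 = 324 N.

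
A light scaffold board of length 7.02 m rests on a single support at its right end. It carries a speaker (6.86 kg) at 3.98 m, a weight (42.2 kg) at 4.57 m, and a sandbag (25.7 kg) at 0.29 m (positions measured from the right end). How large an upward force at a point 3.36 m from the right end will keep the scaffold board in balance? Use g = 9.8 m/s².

F ≈ 664 N

Choose the right end as the axis so the unknown pivot reaction has zero arm there.
Speaker: 6.86 × 9.8 = 67.23 N down at 3.98 m → arm 3.98 m, τ = 67.23 × 3.98 = 267.6 N·m counterclockwise.
Weight: 42.2 × 9.8 = 413.6 N down at 4.57 m → arm 4.57 m, τ = 413.6 × 4.57 = 1890 N·m counterclockwise.
Sandbag: 25.7 × 9.8 = 251.9 N down at 0.29 m → arm 0.29 m, τ = 251.9 × 0.29 = 73.05 N·m counterclockwise.
Net moment of the loads = 2231 N·m counterclockwise.
The upward force F acts at a point 3.36 m from the right end, arm 3.36 m, giving F × 3.36 clockwise.
For rotational equilibrium, F × 3.36 = 2231, so F = 2231 / 3.36 = 664 N.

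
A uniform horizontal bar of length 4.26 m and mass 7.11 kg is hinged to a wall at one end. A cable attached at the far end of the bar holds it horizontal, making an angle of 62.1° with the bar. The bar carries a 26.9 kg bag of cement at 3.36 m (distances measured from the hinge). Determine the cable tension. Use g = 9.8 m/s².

Taking torques about the hinge:
Beam weight: 7.11 × 9.8 = 69.68 N down at 2.13 m → arm 2.13 m, τ = 69.68 × 2.13 = 148.4 N·m clockwise.
Bag of cement: 26.9 × 9.8 = 263.6 N down at 3.36 m → arm 3.36 m, τ = 263.6 × 3.36 = 885.7 N·m clockwise.
Total clockwise load moment = 1034 N·m.
The cable tension T acts at 4.26 m; only its component perpendicular to the bar, T sinθ, produces torque. sin 62.1° = 0.8838.
Στ = 0 ⇒ T × 4.26 × 0.8838 = 1034 ⇒ T = 1034 / 3.765 = 275 N.

T ≈ 275 N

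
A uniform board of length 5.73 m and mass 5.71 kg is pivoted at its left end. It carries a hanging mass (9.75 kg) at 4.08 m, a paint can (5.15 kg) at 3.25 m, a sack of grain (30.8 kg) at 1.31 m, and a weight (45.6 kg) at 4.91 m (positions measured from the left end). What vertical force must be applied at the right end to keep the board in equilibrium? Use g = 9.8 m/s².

Taking torques about the left end:
Beam weight: 5.71 × 9.8 = 55.96 N down at 2.865 m → arm 2.865 m, τ = 55.96 × 2.865 = 160.3 N·m clockwise.
Hanging mass: 9.75 × 9.8 = 95.55 N down at 4.08 m → arm 4.08 m, τ = 95.55 × 4.08 = 389.8 N·m clockwise.
Paint can: 5.15 × 9.8 = 50.47 N down at 3.25 m → arm 3.25 m, τ = 50.47 × 3.25 = 164 N·m clockwise.
Sack of grain: 30.8 × 9.8 = 301.8 N down at 1.31 m → arm 1.31 m, τ = 301.8 × 1.31 = 395.4 N·m clockwise.
Weight: 45.6 × 9.8 = 446.9 N down at 4.91 m → arm 4.91 m, τ = 446.9 × 4.91 = 2194 N·m clockwise.
Net moment of the loads = 3304 N·m clockwise.
The upward force F acts at the right end, arm 5.73 m, giving F × 5.73 counterclockwise.
Balancing moments: F × 5.73 = 3304, giving F = 3304 / 5.73 = 577 N.

F ≈ 577 N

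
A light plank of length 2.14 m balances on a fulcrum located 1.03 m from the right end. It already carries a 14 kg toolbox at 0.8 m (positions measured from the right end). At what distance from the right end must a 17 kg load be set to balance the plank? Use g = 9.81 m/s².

x ≈ 1.22 m from the right end

Take moments about the fulcrum (at 1.03 m from the right end).
Toolbox: 14 × 9.81 = 137.3 N down at 0.8 m → arm 0.23 m, τ = 137.3 × 0.23 = 31.58 N·m clockwise.
Net moment of existing loads = 31.58 N·m clockwise.
The load weighs 17 × 9.81 = 166.8 N and must supply an equal counterclockwise moment, so its lever arm about the fulcrum is 31.58 / 166.8 = 0.189 m.
That puts it at 1.03 + 0.189 = 1.22 m from the right end.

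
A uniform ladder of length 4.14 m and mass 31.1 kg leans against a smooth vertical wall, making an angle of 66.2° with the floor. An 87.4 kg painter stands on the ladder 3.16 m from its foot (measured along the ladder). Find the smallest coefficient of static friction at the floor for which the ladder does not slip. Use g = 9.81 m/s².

About the foot of the ladder:
Ladder weight 31.1×9.81 = 305.1 N acts at 2.07 m along the ladder; its horizontal arm is 2.07·cos66.2° = 0.8353 m → τ = 254.9 N·m clockwise.
Painter: 87.4×9.81 = 857.4 N at 3.16 m → arm 1.275 m → τ = 1093 N·m clockwise.
Wall normal N acts horizontally at the top; its moment arm is the height L sinθ = 4.14·sin66.2° = 3.788 m, counterclockwise.
Balancing moments: N × 3.788 = 1348, giving N = 355.9 N.
ΣFx = 0 ⇒ f = N_wall = 355.9 N. ΣFy = 0 ⇒ N_floor = 1162 N.
μ_min = f / N_floor = 355.9 / 1162 = 0.306.

μ_min ≈ 0.306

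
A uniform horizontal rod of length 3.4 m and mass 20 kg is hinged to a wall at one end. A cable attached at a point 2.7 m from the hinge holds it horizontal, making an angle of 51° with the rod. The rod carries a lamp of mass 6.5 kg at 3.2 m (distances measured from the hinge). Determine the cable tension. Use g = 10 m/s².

Take moments about the hinge.
Beam weight: 20 × 10 = 200 N down at 1.7 m → arm 1.7 m, τ = 200 × 1.7 = 340 N·m clockwise.
Lamp: 6.5 × 10 = 65 N down at 3.2 m → arm 3.2 m, τ = 65 × 3.2 = 208 N·m clockwise.
Total clockwise load moment = 548 N·m.
The cable tension T acts at 2.7 m; only its component perpendicular to the rod, T sinθ, produces torque. sin 51° = 0.7771.
For rotational equilibrium, T × 2.7 × 0.7771 = 548, so T = 548 / 2.098 = 261 N.

T ≈ 261 N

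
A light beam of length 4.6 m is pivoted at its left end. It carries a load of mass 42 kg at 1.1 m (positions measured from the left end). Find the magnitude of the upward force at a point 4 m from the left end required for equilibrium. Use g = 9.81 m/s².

F ≈ 113 N

Take moments about the left end.
Load: 42 × 9.81 = 412 N down at 1.1 m → arm 1.1 m, τ = 412 × 1.1 = 453.2 N·m clockwise.
Net moment of the loads = 453.2 N·m clockwise.
The upward force F acts at a point 4 m from the left end, arm 4 m, giving F × 4 counterclockwise.
Balancing moments: F × 4 = 453.2, giving F = 453.2 / 4 = 113 N.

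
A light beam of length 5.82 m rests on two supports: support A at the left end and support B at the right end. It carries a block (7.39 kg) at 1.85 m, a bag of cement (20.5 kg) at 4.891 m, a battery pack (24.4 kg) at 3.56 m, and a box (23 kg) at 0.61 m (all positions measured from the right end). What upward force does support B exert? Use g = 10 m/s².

R_B ≈ 384 N

Take moments about support A.
Block: 7.39 × 10 = 73.9 N down at 1.85 m → arm 3.97 m, τ = 73.9 × 3.97 = 293.4 N·m clockwise.
Bag of cement: 20.5 × 10 = 205 N down at 4.891 m → arm 0.929 m, τ = 205 × 0.929 = 190.4 N·m clockwise.
Battery pack: 24.4 × 10 = 244 N down at 3.56 m → arm 2.26 m, τ = 244 × 2.26 = 551.4 N·m clockwise.
Box: 23 × 10 = 230 N down at 0.61 m → arm 5.21 m, τ = 230 × 5.21 = 1198 N·m clockwise.
Net load moment about support A = 2233 N·m clockwise.
Reaction R at support B is upward at 0 m, arm 5.82 m → moment R × 5.82 counterclockwise.
For rotational equilibrium, R × 5.82 = 2233, so R = 384 N.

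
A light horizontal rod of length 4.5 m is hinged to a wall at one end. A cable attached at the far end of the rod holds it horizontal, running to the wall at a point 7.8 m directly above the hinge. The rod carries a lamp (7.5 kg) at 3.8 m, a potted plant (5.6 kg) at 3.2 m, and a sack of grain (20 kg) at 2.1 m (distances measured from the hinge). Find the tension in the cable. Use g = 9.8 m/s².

Taking torques about the hinge:
Lamp: 7.5 × 9.8 = 73.5 N down at 3.8 m → arm 3.8 m, τ = 73.5 × 3.8 = 279.3 N·m clockwise.
Potted plant: 5.6 × 9.8 = 54.88 N down at 3.2 m → arm 3.2 m, τ = 54.88 × 3.2 = 175.6 N·m clockwise.
Sack of grain: 20 × 9.8 = 196 N down at 2.1 m → arm 2.1 m, τ = 196 × 2.1 = 411.6 N·m clockwise.
Total clockwise load moment = 866.5 N·m.
The cable tension T acts at 4.5 m; only its component perpendicular to the rod, T sinθ, produces torque. sinθ = h/√(h²+d²) = 7.8/√(7.8²+4.5²) = 0.8662.
For rotational equilibrium, T × 4.5 × 0.8662 = 866.5, so T = 866.5 / 3.898 = 222 N.

T ≈ 222 N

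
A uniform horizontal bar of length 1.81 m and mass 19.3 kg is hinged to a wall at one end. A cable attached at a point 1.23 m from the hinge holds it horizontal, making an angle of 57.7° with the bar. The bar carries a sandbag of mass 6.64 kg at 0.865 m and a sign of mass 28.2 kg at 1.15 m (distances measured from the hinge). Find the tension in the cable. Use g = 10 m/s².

Take moments about the hinge.
Beam weight: 19.3 × 10 = 193 N down at 0.905 m → arm 0.905 m, τ = 193 × 0.905 = 174.7 N·m clockwise.
Sandbag: 6.64 × 10 = 66.4 N down at 0.865 m → arm 0.865 m, τ = 66.4 × 0.865 = 57.44 N·m clockwise.
Sign: 28.2 × 10 = 282 N down at 1.15 m → arm 1.15 m, τ = 282 × 1.15 = 324.3 N·m clockwise.
Total clockwise load moment = 556.4 N·m.
The cable tension T acts at 1.23 m; only its component perpendicular to the bar, T sinθ, produces torque. sin 57.7° = 0.8453.
Στ = 0 ⇒ T × 1.23 × 0.8453 = 556.4 ⇒ T = 556.4 / 1.04 = 535 N.

T ≈ 535 N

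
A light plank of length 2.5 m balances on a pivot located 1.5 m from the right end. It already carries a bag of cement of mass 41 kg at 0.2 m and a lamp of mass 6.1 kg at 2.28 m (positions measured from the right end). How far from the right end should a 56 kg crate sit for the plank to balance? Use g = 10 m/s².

x ≈ 2.37 m from the right end

About the pivot (at 1.5 m from the right end):
Bag of cement: 41 × 10 = 410 N down at 0.2 m → arm 1.3 m, τ = 410 × 1.3 = 533 N·m clockwise.
Lamp: 6.1 × 10 = 61 N down at 2.28 m → arm 0.78 m, τ = 61 × 0.78 = 47.58 N·m counterclockwise.
Net moment of existing loads = 485.4 N·m clockwise.
The crate weighs 56 × 10 = 560 N and must supply an equal counterclockwise moment, so its lever arm about the pivot is 485.4 / 560 = 0.867 m.
That puts it at 1.5 + 0.867 = 2.37 m from the right end.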